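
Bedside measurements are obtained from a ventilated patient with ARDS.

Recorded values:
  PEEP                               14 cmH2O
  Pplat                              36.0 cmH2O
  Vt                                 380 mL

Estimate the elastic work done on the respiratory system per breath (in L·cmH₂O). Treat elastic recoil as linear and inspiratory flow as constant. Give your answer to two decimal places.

Elastic work ≈ ½ × (Pplat − PEEP) × Vt = 0.5 × (36.0 − 14) × 0.380 L = 0.5 × 22.0 × 0.380 = 4.18 L·cmH2O.

4.18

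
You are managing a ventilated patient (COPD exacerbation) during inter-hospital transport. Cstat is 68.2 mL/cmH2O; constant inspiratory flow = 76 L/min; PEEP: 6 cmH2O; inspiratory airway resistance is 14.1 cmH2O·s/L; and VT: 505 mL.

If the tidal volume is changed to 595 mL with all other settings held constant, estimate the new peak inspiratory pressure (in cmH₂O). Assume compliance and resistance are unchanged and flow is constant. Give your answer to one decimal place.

Flow: 76 L/min ÷ 60 = 1.2667 L/s.
PIP = Vt/C + R·V̇ + PEEP (constant-flow equation of motion).
Only the elastic term changes: ΔPIP = ΔVt / C = (595 − 505) / 68.2 = 1.32 cmH2O.
Original PIP = 505/68.2 + 14.1×1.2667 + 6 = 31.265 cmH2O; new PIP = 31.265 + (1.32) = 32.585 cmH2O.

32.6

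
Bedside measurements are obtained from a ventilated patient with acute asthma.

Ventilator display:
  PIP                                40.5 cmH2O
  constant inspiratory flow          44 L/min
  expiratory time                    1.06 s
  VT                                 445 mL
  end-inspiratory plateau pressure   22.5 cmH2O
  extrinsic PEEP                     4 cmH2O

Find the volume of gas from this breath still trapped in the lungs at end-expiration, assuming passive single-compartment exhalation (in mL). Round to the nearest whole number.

74

Flow: 44 L/min ÷ 60 = 0.7333 L/s.
R = (PIP − Pplat)/V̇ = (40.5 − 22.5) / 0.7333 = 18.0/0.7333 = 24.547 cmH2O·s/L.
C = Vt/(Pplat − PEEP) = 445.0 / (22.5 − 4) = 445.0/18.5 = 24.054 mL/cmH2O.
τ = R × C = 24.547 × 0.02405 L/cmH2O = 0.5904 s.
Fraction remaining = e^(−Te/τ) = e^(−1.06/0.5904) = 0.1661.
Trapped volume = 445.0 × 0.1661 = 73.915 mL.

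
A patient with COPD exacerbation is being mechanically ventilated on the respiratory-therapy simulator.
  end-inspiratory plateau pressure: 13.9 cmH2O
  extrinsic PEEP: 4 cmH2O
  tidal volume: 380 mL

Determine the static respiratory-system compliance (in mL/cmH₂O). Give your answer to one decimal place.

Cstat = Vt / (Pplat − PEEP) = 380 / (13.9 − 4) = 380 / 9.9 = 38.384 mL/cmH2O.

38.4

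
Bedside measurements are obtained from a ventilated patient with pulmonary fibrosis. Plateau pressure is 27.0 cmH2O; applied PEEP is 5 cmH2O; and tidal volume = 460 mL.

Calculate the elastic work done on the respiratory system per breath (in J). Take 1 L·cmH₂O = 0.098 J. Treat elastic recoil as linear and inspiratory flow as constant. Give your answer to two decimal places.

Elastic work ≈ ½ × (Pplat − PEEP) × Vt = 0.5 × (27.0 − 5) × 0.460 L = 0.5 × 22.0 × 0.460 = 5.06 L·cmH2O.
× 0.098 J/(L·cmH2O) → 0.4959 J.

0.50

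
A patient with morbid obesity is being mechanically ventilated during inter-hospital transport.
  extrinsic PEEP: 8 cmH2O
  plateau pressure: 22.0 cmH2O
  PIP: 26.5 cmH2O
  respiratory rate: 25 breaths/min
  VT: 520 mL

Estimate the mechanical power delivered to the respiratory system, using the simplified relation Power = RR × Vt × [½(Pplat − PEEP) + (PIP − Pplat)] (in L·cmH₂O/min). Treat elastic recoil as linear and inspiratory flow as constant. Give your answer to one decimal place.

149.5

Per-breath work = Vt × [½(Pplat−PEEP) + (PIP−Pplat)] = 0.520 × [0.5×14.0 + 4.5] = 0.520 × 11.5 = 5.98 L·cmH2O.
Power = 25 × 5.98 = 149.5 L·cmH2O/min.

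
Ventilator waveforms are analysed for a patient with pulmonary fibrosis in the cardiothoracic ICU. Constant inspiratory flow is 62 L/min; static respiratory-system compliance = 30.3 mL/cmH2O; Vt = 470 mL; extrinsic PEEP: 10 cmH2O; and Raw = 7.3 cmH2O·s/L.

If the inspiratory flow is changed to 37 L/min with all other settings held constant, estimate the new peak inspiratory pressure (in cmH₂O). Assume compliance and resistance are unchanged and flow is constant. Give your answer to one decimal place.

Flow: 62 L/min ÷ 60 = 1.0333 L/s.
New flow: 37 L/min ÷ 60 = 0.6167 L/s.
PIP = Vt/C + R·V̇ + PEEP (constant-flow equation of motion).
Only the resistive term changes: ΔPIP = R × ΔV̇ = 7.3 × (0.6167 − 1.0333) = 7.3 × -0.4166 = -3.041 cmH2O.
Original PIP = 470/30.3 + 7.3×1.0333 + 10 = 33.055 cmH2O; new PIP = 33.055 + (-3.041) = 30.014 cmH2O.

30.0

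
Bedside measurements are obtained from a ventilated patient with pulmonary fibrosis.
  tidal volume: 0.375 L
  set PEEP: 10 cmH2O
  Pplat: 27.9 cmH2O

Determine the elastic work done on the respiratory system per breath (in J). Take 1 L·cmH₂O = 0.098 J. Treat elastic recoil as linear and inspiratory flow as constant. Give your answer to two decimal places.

Elastic work ≈ ½ × (Pplat − PEEP) × Vt = 0.5 × (27.9 − 10) × 0.375 L = 0.5 × 17.9 × 0.375 = 3.356 L·cmH2O.
× 0.098 J/(L·cmH2O) → 0.3289 J.

0.33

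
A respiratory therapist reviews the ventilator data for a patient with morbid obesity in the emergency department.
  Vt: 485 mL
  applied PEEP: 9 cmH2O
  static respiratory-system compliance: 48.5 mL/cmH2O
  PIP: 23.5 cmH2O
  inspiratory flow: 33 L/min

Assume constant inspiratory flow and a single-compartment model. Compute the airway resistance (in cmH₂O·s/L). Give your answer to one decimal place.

8.2

Flow: 33 L/min ÷ 60 = 0.55 L/s.
Equation of motion (constant flow): PIP = Vt/C + R·V̇ + PEEP.
R·V̇ = PIP − Vt/C − PEEP = 23.5 − 485/48.5 − 9 = 23.5 − 10.0 − 9 = 4.5 cmH2O.
R = 4.5 / 0.55 = 8.182 cmH2O·s/L.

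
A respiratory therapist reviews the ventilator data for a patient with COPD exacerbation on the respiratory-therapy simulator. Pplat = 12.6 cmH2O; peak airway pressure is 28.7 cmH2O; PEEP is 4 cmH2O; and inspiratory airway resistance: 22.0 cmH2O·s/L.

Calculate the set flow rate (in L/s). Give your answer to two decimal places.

0.73

flow = (PIP − Pplat) / Raw = 16.1 / 22.0 = 0.7318 L/s.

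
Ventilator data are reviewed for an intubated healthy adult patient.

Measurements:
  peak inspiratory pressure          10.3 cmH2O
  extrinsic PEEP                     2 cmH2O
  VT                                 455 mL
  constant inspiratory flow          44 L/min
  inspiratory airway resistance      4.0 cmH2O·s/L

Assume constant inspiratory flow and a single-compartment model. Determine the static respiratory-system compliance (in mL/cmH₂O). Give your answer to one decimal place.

Flow: 44 L/min ÷ 60 = 0.7333 L/s.
Equation of motion (constant flow): PIP = Vt/C + R·V̇ + PEEP.
Vt/C = PIP − R·V̇ − PEEP = 10.3 − 4.0×0.7333 − 2 = 10.3 − 2.933 − 2 = 5.367 cmH2O.
C = Vt / 5.367 = 455 / 5.367 = 84.777 mL/cmH2O.

84.8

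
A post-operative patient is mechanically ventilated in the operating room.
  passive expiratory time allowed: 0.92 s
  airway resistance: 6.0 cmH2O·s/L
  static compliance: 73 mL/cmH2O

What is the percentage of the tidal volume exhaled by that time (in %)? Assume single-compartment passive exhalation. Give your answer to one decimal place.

τ = R × C = 6.0 × 73 mL/cmH2O = 6.0 × 0.073 L/cmH2O = 0.438 s.
Passive exhalation: V(t)/V₀ = e^(−t/τ) = e^(−0.92/0.438) = 0.1224.
Fraction exhaled = 1 − 0.1224 = 0.8776 → 87.76%.

87.8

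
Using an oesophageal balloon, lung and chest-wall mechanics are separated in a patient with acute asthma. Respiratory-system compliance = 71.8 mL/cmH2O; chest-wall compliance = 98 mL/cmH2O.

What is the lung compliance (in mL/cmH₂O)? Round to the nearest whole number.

1/CL = 1/Crs − 1/Ccw.
1/CL = 1/71.8 − 1/98 = 0.003723.
CL = 268.6 mL/cmH2O.

269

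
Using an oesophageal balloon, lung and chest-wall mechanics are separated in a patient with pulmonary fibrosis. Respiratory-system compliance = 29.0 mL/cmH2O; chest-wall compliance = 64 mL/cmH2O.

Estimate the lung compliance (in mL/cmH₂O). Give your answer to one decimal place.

1/CL = 1/Crs − 1/Ccw.
1/CL = 1/29.0 − 1/64 = 0.01886.
CL = 53.022 mL/cmH2O.

53.0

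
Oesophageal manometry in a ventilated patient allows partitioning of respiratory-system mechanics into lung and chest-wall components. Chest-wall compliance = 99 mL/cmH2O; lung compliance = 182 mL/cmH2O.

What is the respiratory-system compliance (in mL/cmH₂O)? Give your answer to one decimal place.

64.1

Lung and chest wall are elastances in series: 1/Crs = 1/CL + 1/Ccw.
1/Crs = 1/182 + 1/99 = 0.0156.
Crs = 64.103 mL/cmH2O.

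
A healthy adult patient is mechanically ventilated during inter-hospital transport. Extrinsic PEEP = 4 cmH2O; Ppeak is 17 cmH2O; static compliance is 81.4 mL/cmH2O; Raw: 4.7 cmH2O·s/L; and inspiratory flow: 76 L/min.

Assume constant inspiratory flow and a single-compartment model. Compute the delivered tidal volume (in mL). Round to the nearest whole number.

Flow: 76 L/min ÷ 60 = 1.2667 L/s.
Equation of motion (constant flow): PIP = Vt/C + R·V̇ + PEEP.
Vt/C = PIP − R·V̇ − PEEP = 17 − 5.953 − 4 = 7.047 cmH2O.
Vt = C × 7.047 = 81.4 × 7.047 = 573.63 mL.

574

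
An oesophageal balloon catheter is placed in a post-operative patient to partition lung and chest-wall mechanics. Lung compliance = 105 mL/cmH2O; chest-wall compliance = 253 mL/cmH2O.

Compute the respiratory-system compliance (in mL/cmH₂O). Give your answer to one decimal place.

74.2

Lung and chest wall are elastances in series: 1/Crs = 1/CL + 1/Ccw.
1/Crs = 1/105 + 1/253 = 0.01348.
Crs = 74.184 mL/cmH2O.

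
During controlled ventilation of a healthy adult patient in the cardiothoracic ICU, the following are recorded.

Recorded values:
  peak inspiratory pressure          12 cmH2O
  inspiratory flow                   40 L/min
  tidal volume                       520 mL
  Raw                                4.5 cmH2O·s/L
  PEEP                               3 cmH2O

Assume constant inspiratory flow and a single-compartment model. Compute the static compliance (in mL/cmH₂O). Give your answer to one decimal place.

86.7

Flow: 40 L/min ÷ 60 = 0.6667 L/s.
Equation of motion (constant flow): PIP = Vt/C + R·V̇ + PEEP.
Vt/C = PIP − R·V̇ − PEEP = 12 − 4.5×0.6667 − 3 = 12 − 3.0 − 3 = 6.0 cmH2O.
C = Vt / 6.0 = 520 / 6.0 = 86.667 mL/cmH2O.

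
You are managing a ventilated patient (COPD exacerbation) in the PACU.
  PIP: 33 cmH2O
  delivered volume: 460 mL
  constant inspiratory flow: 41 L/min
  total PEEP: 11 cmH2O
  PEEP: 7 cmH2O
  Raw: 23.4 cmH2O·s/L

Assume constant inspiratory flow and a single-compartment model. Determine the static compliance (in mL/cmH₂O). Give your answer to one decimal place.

Flow: 41 L/min ÷ 60 = 0.6833 L/s.
Total PEEP = 11 cmH2O (set 7 + intrinsic 4); this is the baseline alveolar pressure.
Equation of motion (constant flow): PIP = Vt/C + R·V̇ + PEEP.
Vt/C = PIP − R·V̇ − PEEP = 33 − 23.4×0.6833 − 11 = 33 − 15.989 − 11 = 6.011 cmH2O.
C = Vt / 6.011 = 460 / 6.011 = 76.526 mL/cmH2O.

76.5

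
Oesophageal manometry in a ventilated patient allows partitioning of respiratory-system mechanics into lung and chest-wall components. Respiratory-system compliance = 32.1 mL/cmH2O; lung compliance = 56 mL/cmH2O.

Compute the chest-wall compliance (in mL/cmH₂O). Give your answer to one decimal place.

1/Ccw = 1/Crs − 1/CL.
1/Ccw = 1/32.1 − 1/56 = 0.0133.
Ccw = 75.188 mL/cmH2O.

75.2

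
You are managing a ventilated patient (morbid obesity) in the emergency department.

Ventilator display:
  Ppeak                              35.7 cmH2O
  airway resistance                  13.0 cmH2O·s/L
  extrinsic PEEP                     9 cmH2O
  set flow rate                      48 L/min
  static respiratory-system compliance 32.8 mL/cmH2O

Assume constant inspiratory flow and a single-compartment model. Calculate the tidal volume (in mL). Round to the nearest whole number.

535

Flow: 48 L/min ÷ 60 = 0.8 L/s.
Equation of motion (constant flow): PIP = Vt/C + R·V̇ + PEEP.
Vt/C = PIP − R·V̇ − PEEP = 35.7 − 10.4 − 9 = 16.3 cmH2O.
Vt = C × 16.3 = 32.8 × 16.3 = 534.64 mL.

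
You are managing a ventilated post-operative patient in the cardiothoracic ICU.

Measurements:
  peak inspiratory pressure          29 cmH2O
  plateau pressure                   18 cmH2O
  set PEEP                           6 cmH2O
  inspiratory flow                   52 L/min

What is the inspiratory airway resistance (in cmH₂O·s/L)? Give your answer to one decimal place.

12.7

Flow: 52 L/min ÷ 60 = 0.8667 L/s.
Raw = (PIP − Pplat) / flow = (29 − 18) / 0.8667 = 11.0 / 0.8667 = 12.692 cmH2O·s/L.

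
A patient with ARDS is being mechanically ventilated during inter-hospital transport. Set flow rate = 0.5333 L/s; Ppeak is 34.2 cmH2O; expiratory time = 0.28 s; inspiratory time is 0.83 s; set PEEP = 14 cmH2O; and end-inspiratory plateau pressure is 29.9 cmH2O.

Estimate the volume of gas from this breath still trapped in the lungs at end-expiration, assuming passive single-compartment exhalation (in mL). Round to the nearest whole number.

127

Vt = flow × Ti = 0.5333 L/s × 0.83 s × 1000 mL/L = 442.64 mL.
R = (PIP − Pplat)/V̇ = (34.2 − 29.9) / 0.5333 = 4.3/0.5333 = 8.063 cmH2O·s/L.
C = Vt/(Pplat − PEEP) = 442.64 / (29.9 − 14) = 442.64/15.9 = 27.839 mL/cmH2O.
τ = R × C = 8.063 × 0.02784 L/cmH2O = 0.2245 s.
Fraction remaining = e^(−Te/τ) = e^(−0.28/0.2245) = 0.2873.
Trapped volume = 442.64 × 0.2873 = 127.17 mL.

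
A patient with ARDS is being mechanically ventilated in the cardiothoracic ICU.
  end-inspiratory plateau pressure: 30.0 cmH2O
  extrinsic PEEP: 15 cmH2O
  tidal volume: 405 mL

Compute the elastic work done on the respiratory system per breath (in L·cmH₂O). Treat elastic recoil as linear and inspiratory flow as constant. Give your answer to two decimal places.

Elastic work ≈ ½ × (Pplat − PEEP) × Vt = 0.5 × (30.0 − 15) × 0.405 L = 0.5 × 15.0 × 0.405 = 3.038 L·cmH2O.

3.04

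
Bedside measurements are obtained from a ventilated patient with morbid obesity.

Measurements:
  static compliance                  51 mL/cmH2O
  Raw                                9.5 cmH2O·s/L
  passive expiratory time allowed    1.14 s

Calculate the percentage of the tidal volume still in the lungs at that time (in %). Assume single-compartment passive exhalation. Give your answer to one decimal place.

9.5

τ = R × C = 9.5 × 51 mL/cmH2O = 9.5 × 0.051 L/cmH2O = 0.4845 s.
Passive exhalation: V(t)/V₀ = e^(−t/τ) = e^(−1.14/0.4845) = 0.09509.
Fraction remaining = 0.09509 → 9.509%.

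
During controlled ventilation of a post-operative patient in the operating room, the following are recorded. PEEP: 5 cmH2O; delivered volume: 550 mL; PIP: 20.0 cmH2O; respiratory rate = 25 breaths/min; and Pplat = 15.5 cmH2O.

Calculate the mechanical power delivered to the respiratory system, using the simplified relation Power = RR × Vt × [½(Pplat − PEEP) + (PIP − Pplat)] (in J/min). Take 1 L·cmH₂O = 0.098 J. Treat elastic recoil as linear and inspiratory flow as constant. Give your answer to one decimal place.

13.1

Per-breath work = Vt × [½(Pplat−PEEP) + (PIP−Pplat)] = 0.550 × [0.5×10.5 + 4.5] = 0.550 × 9.75 = 5.363 L·cmH2O.
Power = 25 × 5.363 = 134.08 L·cmH2O/min.
× 0.098 J/(L·cmH2O) → 13.14 J/min.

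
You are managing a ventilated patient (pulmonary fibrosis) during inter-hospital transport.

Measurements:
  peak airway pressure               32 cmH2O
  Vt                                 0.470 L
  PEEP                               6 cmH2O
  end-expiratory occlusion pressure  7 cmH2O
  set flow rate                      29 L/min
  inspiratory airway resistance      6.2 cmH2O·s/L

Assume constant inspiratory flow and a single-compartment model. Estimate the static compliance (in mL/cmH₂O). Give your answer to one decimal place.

Flow: 29 L/min ÷ 60 = 0.4833 L/s.
Total PEEP = 7 cmH2O (set 6 + intrinsic 1); this is the baseline alveolar pressure.
Equation of motion (constant flow): PIP = Vt/C + R·V̇ + PEEP.
Vt/C = PIP − R·V̇ − PEEP = 32 − 6.2×0.4833 − 7 = 32 − 2.996 − 7 = 22.004 cmH2O.
C = Vt / 22.004 = 470 / 22.004 = 21.36 mL/cmH2O.

21.4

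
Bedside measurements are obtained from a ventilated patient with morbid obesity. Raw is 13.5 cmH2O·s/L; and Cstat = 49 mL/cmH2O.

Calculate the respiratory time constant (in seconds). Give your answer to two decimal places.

τ = R × C = 13.5 × 49 mL/cmH2O = 13.5 × 0.049 L/cmH2O = 0.6615 s.

0.66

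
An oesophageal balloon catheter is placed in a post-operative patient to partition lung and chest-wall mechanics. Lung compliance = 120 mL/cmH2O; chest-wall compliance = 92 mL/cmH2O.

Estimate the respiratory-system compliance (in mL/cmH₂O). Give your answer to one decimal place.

52.1

Lung and chest wall are elastances in series: 1/Crs = 1/CL + 1/Ccw.
1/Crs = 1/120 + 1/92 = 0.0192.
Crs = 52.083 mL/cmH2O.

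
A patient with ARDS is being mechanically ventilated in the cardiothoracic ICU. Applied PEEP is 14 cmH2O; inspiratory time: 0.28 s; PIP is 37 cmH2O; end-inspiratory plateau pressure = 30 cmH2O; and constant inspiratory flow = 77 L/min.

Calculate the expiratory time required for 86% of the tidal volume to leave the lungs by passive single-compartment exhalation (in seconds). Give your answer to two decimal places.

Flow: 77 L/min ÷ 60 = 1.2833 L/s.
Vt = flow × Ti = 1.2833 L/s × 0.28 s × 1000 mL/L = 359.32 mL.
R = (PIP − Pplat)/V̇ = (37 − 30) / 1.2833 = 7.0/1.2833 = 5.455 cmH2O·s/L.
C = Vt/(Pplat − PEEP) = 359.32 / (30 − 14) = 359.32/16.0 = 22.458 mL/cmH2O.
τ = R × C = 5.455 × 0.02246 L/cmH2O = 0.1225 s.
t = −τ·ln(1 − 0.86) = −0.1225·ln(0.14) = 0.2408 s.

0.24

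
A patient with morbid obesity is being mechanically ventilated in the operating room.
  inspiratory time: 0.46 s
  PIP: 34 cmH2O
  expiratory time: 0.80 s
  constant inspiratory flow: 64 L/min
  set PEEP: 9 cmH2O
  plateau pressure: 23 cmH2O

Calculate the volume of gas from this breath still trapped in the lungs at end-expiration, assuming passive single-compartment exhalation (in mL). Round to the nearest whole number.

54

Flow: 64 L/min ÷ 60 = 1.0667 L/s.
Vt = flow × Ti = 1.0667 L/s × 0.46 s × 1000 mL/L = 490.68 mL.
R = (PIP − Pplat)/V̇ = (34 − 23) / 1.0667 = 11.0/1.0667 = 10.312 cmH2O·s/L.
C = Vt/(Pplat − PEEP) = 490.68 / (23 − 9) = 490.68/14.0 = 35.049 mL/cmH2O.
τ = R × C = 10.312 × 0.03505 L/cmH2O = 0.3614 s.
Fraction remaining = e^(−Te/τ) = e^(−0.80/0.3614) = 0.1093.
Trapped volume = 490.68 × 0.1093 = 53.631 mL.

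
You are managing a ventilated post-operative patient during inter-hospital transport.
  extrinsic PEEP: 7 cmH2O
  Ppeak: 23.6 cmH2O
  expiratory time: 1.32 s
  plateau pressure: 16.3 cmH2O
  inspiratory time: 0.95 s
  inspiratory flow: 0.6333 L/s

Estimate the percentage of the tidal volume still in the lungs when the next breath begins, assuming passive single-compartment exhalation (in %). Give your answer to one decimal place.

17.0

Vt = flow × Ti = 0.6333 L/s × 0.95 s × 1000 mL/L = 601.64 mL.
R = (PIP − Pplat)/V̇ = (23.6 − 16.3) / 0.6333 = 7.3/0.6333 = 11.527 cmH2O·s/L.
C = Vt/(Pplat − PEEP) = 601.64 / (16.3 − 7) = 601.64/9.3 = 64.692 mL/cmH2O.
τ = R × C = 11.527 × 0.06469 L/cmH2O = 0.7457 s.
Fraction remaining at end-expiration = e^(−Te/τ) = e^(−1.32/0.7457) = 0.1703 → 17.03%.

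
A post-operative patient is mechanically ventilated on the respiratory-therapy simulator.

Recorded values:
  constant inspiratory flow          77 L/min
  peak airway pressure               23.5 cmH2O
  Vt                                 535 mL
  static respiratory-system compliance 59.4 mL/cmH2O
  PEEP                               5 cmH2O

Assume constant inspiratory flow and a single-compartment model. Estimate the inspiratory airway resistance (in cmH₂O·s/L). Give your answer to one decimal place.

7.4

Flow: 77 L/min ÷ 60 = 1.2833 L/s.
Equation of motion (constant flow): PIP = Vt/C + R·V̇ + PEEP.
R·V̇ = PIP − Vt/C − PEEP = 23.5 − 535/59.4 − 5 = 23.5 − 9.007 − 5 = 9.493 cmH2O.
R = 9.493 / 1.2833 = 7.397 cmH2O·s/L.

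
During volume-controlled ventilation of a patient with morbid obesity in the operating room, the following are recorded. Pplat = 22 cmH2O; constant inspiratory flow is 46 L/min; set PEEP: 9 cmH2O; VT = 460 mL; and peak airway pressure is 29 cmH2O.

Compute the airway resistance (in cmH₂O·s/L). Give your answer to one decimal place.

Flow: 46 L/min ÷ 60 = 0.7667 L/s.
Raw = (PIP − Pplat) / flow = (29 − 22) / 0.7667 = 7.0 / 0.7667 = 9.13 cmH2O·s/L.

9.1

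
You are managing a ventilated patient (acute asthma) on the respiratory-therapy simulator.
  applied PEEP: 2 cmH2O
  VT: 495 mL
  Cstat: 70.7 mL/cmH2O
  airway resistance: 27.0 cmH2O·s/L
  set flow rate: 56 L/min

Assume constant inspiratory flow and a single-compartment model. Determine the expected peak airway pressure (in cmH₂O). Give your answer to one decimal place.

Flow: 56 L/min ÷ 60 = 0.9333 L/s.
Equation of motion (constant flow): PIP = Vt/C + R·V̇ + PEEP.
PIP = 495/70.7 + 27.0×0.9333 + 2 = 7.001 + 25.199 + 2 = 34.2 cmH2O.

34.2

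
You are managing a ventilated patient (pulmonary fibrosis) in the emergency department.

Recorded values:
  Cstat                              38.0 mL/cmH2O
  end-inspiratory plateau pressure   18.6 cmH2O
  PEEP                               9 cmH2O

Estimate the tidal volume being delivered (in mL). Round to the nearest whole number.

365

Vt = Cstat × (Pplat − PEEP) = 38.0 × (18.6 − 9) = 38.0 × 9.6 = 364.8 mL.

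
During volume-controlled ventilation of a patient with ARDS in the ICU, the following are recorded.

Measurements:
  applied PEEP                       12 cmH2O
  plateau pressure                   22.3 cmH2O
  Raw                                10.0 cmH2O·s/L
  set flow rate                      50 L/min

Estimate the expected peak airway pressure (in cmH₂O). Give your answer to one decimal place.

30.6

Flow: 50 L/min ÷ 60 = 0.8333 L/s.
PIP = Pplat + Raw × flow = 22.3 + 10.0 × 0.8333 = 22.3 + 8.333 = 30.633 cmH2O.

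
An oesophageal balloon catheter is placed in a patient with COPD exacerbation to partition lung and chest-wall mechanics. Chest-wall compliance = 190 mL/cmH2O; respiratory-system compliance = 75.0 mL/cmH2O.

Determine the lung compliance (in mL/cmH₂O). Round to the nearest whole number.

1/CL = 1/Crs − 1/Ccw.
1/CL = 1/75.0 − 1/190 = 0.00807.
CL = 123.92 mL/cmH2O.

124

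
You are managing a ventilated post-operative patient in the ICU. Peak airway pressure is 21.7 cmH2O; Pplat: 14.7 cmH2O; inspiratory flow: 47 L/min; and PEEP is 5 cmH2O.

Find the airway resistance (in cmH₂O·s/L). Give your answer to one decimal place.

8.9

Flow: 47 L/min ÷ 60 = 0.7833 L/s.
Raw = (PIP − Pplat) / flow = (21.7 − 14.7) / 0.7833 = 7.0 / 0.7833 = 8.937 cmH2O·s/L.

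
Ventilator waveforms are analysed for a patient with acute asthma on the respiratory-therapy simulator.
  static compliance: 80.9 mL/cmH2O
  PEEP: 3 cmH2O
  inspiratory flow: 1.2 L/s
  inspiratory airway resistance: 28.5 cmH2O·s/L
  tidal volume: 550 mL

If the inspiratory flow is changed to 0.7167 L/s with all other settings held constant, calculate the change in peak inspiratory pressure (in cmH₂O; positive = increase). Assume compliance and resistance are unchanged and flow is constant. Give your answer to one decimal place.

PIP = Vt/C + R·V̇ + PEEP (constant-flow equation of motion).
Only the resistive term changes: ΔPIP = R × ΔV̇ = 28.5 × (0.7167 − 1.2) = 28.5 × -0.4833 = -13.774 cmH2O.

-13.8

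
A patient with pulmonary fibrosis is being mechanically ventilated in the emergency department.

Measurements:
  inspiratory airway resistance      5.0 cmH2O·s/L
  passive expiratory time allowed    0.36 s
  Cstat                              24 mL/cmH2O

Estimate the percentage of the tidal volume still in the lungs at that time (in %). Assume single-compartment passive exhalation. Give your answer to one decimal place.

5.0

τ = R × C = 5.0 × 24 mL/cmH2O = 5.0 × 0.024 L/cmH2O = 0.12 s.
Passive exhalation: V(t)/V₀ = e^(−t/τ) = e^(−0.36/0.12) = 0.04979.
Fraction remaining = 0.04979 → 4.979%.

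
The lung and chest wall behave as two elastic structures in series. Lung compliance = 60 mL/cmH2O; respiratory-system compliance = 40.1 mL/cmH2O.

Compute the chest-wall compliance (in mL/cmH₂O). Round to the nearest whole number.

1/Ccw = 1/Crs − 1/CL.
1/Ccw = 1/40.1 − 1/60 = 0.008271.
Ccw = 120.9 mL/cmH2O.

121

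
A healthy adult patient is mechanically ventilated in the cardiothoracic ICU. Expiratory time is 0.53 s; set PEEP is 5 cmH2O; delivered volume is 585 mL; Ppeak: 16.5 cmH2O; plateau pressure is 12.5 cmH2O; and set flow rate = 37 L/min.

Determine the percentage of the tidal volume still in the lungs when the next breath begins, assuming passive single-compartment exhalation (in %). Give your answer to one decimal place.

35.1

Flow: 37 L/min ÷ 60 = 0.6167 L/s.
R = (PIP − Pplat)/V̇ = (16.5 − 12.5) / 0.6167 = 4.0/0.6167 = 6.486 cmH2O·s/L.
C = Vt/(Pplat − PEEP) = 585.0 / (12.5 − 5) = 585.0/7.5 = 78.0 mL/cmH2O.
τ = R × C = 6.486 × 0.078 L/cmH2O = 0.5059 s.
Fraction remaining at end-expiration = e^(−Te/τ) = e^(−0.53/0.5059) = 0.3508 → 35.08%.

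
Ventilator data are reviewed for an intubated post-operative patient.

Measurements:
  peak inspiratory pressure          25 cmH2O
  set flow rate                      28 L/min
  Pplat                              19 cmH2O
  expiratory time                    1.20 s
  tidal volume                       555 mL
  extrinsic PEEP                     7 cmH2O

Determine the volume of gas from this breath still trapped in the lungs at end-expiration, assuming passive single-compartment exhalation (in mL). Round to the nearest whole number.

74

Flow: 28 L/min ÷ 60 = 0.4667 L/s.
R = (PIP − Pplat)/V̇ = (25 − 19) / 0.4667 = 6.0/0.4667 = 12.856 cmH2O·s/L.
C = Vt/(Pplat − PEEP) = 555.0 / (19 − 7) = 555.0/12.0 = 46.25 mL/cmH2O.
τ = R × C = 12.856 × 0.04625 L/cmH2O = 0.5946 s.
Fraction remaining = e^(−Te/τ) = e^(−1.20/0.5946) = 0.1329.
Trapped volume = 555.0 × 0.1329 = 73.76 mL.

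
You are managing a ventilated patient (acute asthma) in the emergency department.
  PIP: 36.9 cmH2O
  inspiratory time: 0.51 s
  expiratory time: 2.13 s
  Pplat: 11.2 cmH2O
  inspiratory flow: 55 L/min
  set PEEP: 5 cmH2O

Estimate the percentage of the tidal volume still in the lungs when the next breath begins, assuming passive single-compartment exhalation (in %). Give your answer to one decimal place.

Flow: 55 L/min ÷ 60 = 0.9167 L/s.
Vt = flow × Ti = 0.9167 L/s × 0.51 s × 1000 mL/L = 467.52 mL.
R = (PIP − Pplat)/V̇ = (36.9 − 11.2) / 0.9167 = 25.7/0.9167 = 28.035 cmH2O·s/L.
C = Vt/(Pplat − PEEP) = 467.52 / (11.2 − 5) = 467.52/6.2 = 75.406 mL/cmH2O.
τ = R × C = 28.035 × 0.07541 L/cmH2O = 2.114 s.
Fraction remaining at end-expiration = e^(−Te/τ) = e^(−2.13/2.114) = 0.3651 → 36.51%.

36.5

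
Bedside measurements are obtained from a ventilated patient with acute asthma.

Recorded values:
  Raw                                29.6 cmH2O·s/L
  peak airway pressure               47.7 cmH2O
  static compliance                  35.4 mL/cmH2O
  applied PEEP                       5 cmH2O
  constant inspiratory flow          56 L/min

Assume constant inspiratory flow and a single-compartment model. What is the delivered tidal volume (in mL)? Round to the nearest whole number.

534

Flow: 56 L/min ÷ 60 = 0.9333 L/s.
Equation of motion (constant flow): PIP = Vt/C + R·V̇ + PEEP.
Vt/C = PIP − R·V̇ − PEEP = 47.7 − 27.626 − 5 = 15.074 cmH2O.
Vt = C × 15.074 = 35.4 × 15.074 = 533.62 mL.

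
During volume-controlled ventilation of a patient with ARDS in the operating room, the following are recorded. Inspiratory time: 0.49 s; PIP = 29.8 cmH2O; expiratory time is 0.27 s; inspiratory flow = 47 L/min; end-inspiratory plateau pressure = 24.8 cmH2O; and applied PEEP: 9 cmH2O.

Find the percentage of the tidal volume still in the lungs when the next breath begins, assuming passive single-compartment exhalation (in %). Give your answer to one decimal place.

17.5

Flow: 47 L/min ÷ 60 = 0.7833 L/s.
Vt = flow × Ti = 0.7833 L/s × 0.49 s × 1000 mL/L = 383.82 mL.
R = (PIP − Pplat)/V̇ = (29.8 − 24.8) / 0.7833 = 5.0/0.7833 = 6.383 cmH2O·s/L.
C = Vt/(Pplat − PEEP) = 383.82 / (24.8 − 9) = 383.82/15.8 = 24.292 mL/cmH2O.
τ = R × C = 6.383 × 0.02429 L/cmH2O = 0.155 s.
Fraction remaining at end-expiration = e^(−Te/τ) = e^(−0.27/0.155) = 0.1752 → 17.52%.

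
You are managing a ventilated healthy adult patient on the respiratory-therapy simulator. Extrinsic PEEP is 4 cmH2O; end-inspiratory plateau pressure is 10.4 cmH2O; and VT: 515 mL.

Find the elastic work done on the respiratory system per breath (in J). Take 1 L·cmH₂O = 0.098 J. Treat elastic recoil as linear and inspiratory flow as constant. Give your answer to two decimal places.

0.16

Elastic work ≈ ½ × (Pplat − PEEP) × Vt = 0.5 × (10.4 − 4) × 0.515 L = 0.5 × 6.4 × 0.515 = 1.648 L·cmH2O.
× 0.098 J/(L·cmH2O) → 0.1615 J.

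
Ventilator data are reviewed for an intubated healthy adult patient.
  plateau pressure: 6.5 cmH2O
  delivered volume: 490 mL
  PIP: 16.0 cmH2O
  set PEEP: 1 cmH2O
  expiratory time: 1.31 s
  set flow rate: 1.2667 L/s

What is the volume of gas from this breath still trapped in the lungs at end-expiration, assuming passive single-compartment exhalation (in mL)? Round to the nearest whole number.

69

R = (PIP − Pplat)/V̇ = (16.0 − 6.5) / 1.2667 = 9.5/1.2667 = 7.5 cmH2O·s/L.
C = Vt/(Pplat − PEEP) = 490.0 / (6.5 − 1) = 490.0/5.5 = 89.091 mL/cmH2O.
τ = R × C = 7.5 × 0.08909 L/cmH2O = 0.6682 s.
Fraction remaining = e^(−Te/τ) = e^(−1.31/0.6682) = 0.1408.
Trapped volume = 490.0 × 0.1408 = 68.992 mL.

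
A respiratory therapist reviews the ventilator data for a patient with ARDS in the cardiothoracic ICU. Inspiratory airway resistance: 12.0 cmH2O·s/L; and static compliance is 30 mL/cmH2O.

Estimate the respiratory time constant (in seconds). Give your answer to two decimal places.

0.36

τ = R × C = 12.0 × 30 mL/cmH2O = 12.0 × 0.030 L/cmH2O = 0.36 s.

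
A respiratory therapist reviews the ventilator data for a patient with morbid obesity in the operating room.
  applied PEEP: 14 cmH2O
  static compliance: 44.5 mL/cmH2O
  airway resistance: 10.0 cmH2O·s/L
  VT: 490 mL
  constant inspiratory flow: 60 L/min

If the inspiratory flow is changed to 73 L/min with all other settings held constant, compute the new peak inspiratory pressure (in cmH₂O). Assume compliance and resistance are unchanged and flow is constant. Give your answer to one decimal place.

Flow: 60 L/min ÷ 60 = 1 L/s.
New flow: 73 L/min ÷ 60 = 1.2167 L/s.
PIP = Vt/C + R·V̇ + PEEP (constant-flow equation of motion).
Only the resistive term changes: ΔPIP = R × ΔV̇ = 10.0 × (1.2167 − 1) = 10.0 × 0.2167 = 2.167 cmH2O.
Original PIP = 490/44.5 + 10.0×1 + 14 = 35.011 cmH2O; new PIP = 35.011 + (2.167) = 37.178 cmH2O.

37.2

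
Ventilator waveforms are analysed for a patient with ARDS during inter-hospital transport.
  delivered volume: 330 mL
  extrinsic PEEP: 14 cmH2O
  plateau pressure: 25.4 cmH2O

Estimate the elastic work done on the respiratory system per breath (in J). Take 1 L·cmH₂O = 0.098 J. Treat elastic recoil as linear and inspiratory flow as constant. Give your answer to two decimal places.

0.18

Elastic work ≈ ½ × (Pplat − PEEP) × Vt = 0.5 × (25.4 − 14) × 0.330 L = 0.5 × 11.4 × 0.330 = 1.881 L·cmH2O.
× 0.098 J/(L·cmH2O) → 0.1843 J.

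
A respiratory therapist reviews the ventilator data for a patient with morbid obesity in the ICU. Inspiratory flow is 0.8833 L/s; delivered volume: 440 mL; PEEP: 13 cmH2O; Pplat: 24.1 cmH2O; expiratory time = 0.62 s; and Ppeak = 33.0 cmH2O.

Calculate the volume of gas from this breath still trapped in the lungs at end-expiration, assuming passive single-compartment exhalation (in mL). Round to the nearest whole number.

R = (PIP − Pplat)/V̇ = (33.0 − 24.1) / 0.8833 = 8.9/0.8833 = 10.076 cmH2O·s/L.
C = Vt/(Pplat − PEEP) = 440.0 / (24.1 − 13) = 440.0/11.1 = 39.64 mL/cmH2O.
τ = R × C = 10.076 × 0.03964 L/cmH2O = 0.3994 s.
Fraction remaining = e^(−Te/τ) = e^(−0.62/0.3994) = 0.2118.
Trapped volume = 440.0 × 0.2118 = 93.192 mL.

93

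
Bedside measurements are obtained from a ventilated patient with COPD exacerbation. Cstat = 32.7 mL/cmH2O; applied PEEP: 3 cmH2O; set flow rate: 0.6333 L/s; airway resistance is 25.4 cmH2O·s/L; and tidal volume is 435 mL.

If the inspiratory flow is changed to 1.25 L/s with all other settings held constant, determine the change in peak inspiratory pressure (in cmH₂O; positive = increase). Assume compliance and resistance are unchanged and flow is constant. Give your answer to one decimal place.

PIP = Vt/C + R·V̇ + PEEP (constant-flow equation of motion).
Only the resistive term changes: ΔPIP = R × ΔV̇ = 25.4 × (1.25 − 0.6333) = 25.4 × 0.6167 = 15.664 cmH2O.

15.7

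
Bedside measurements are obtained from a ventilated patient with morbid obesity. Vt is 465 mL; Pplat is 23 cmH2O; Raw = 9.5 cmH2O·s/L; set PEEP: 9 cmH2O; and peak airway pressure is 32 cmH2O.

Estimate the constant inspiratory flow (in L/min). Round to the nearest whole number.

57

flow = (PIP − Pplat) / Raw = (32 − 23) / 9.5 = 0.9474 L/s × 60 = 56.844 L/min.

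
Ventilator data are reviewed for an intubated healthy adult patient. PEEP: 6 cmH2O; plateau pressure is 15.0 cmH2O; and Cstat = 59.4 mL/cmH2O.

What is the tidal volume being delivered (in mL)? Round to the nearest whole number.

Vt = Cstat × (Pplat − PEEP) = 59.4 × (15.0 − 6) = 59.4 × 9.0 = 534.6 mL.

535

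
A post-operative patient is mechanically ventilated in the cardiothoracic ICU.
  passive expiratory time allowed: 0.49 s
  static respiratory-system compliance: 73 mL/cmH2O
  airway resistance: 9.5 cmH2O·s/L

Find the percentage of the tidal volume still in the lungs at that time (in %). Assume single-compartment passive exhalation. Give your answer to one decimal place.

τ = R × C = 9.5 × 73 mL/cmH2O = 9.5 × 0.073 L/cmH2O = 0.6935 s.
Passive exhalation: V(t)/V₀ = e^(−t/τ) = e^(−0.49/0.6935) = 0.4933.
Fraction remaining = 0.4933 → 49.33%.

49.3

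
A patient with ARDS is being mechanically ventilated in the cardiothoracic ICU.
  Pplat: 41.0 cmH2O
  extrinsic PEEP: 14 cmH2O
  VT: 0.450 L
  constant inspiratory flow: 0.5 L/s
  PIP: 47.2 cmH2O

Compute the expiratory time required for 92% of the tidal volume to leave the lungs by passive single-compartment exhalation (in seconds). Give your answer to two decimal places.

R = (PIP − Pplat)/V̇ = (47.2 − 41.0) / 0.5 = 6.2/0.5 = 12.4 cmH2O·s/L.
C = Vt/(Pplat − PEEP) = 450.0 / (41.0 − 14) = 450.0/27.0 = 16.667 mL/cmH2O.
τ = R × C = 12.4 × 0.01667 L/cmH2O = 0.2067 s.
t = −τ·ln(1 − 0.92) = −0.2067·ln(0.08) = 0.5221 s.

0.52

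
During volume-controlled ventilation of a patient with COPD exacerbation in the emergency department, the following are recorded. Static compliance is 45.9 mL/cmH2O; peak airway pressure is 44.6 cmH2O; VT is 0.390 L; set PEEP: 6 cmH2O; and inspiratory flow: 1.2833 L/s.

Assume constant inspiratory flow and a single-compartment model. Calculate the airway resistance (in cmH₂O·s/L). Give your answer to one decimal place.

23.5

Equation of motion (constant flow): PIP = Vt/C + R·V̇ + PEEP.
R·V̇ = PIP − Vt/C − PEEP = 44.6 − 390/45.9 − 6 = 44.6 − 8.497 − 6 = 30.103 cmH2O.
R = 30.103 / 1.2833 = 23.457 cmH2O·s/L.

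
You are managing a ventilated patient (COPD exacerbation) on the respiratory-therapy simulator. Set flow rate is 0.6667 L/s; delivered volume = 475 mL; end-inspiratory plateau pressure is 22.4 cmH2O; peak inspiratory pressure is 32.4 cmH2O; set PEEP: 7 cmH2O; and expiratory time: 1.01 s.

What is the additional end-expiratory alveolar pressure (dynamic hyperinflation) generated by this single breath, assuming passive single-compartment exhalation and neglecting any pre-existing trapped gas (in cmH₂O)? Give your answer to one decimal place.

R = (PIP − Pplat)/V̇ = (32.4 − 22.4) / 0.6667 = 10.0/0.6667 = 14.999 cmH2O·s/L.
C = Vt/(Pplat − PEEP) = 475.0 / (22.4 − 7) = 475.0/15.4 = 30.844 mL/cmH2O.
τ = R × C = 14.999 × 0.03084 L/cmH2O = 0.4626 s.
Fraction remaining = e^(−Te/τ) = e^(−1.01/0.4626) = 0.1127; trapped volume = 475.0 × 0.1127 = 53.533 mL.
Additional alveolar pressure from trapping ≈ V_trapped / C = 53.533 / 30.844 = 1.736 cmH2O.

1.7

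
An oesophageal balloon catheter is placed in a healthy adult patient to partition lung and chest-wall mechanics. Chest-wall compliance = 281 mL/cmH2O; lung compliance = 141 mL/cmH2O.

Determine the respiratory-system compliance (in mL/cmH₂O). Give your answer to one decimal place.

Lung and chest wall are elastances in series: 1/Crs = 1/CL + 1/Ccw.
1/Crs = 1/141 + 1/281 = 0.01065.
Crs = 93.897 mL/cmH2O.

93.9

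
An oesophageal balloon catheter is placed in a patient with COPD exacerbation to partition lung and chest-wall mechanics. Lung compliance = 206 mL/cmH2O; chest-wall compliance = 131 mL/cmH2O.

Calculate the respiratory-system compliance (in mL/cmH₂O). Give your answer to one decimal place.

Lung and chest wall are elastances in series: 1/Crs = 1/CL + 1/Ccw.
1/Crs = 1/206 + 1/131 = 0.01249.
Crs = 80.064 mL/cmH2O.

80.1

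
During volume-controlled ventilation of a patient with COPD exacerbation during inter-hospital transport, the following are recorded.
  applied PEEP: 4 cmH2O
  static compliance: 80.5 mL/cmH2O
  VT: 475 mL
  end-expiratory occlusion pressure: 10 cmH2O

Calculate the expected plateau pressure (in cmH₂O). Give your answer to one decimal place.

End-expiratory occlusion gives total PEEP = 10 cmH2O (intrinsic PEEP = 10 − 4 = 6). Use total PEEP for the elastic gradient.
Pplat = PEEPtotal + Vt / Cstat = 10 + 475 / 80.5 = 10 + 5.901 = 15.901 cmH2O.

15.9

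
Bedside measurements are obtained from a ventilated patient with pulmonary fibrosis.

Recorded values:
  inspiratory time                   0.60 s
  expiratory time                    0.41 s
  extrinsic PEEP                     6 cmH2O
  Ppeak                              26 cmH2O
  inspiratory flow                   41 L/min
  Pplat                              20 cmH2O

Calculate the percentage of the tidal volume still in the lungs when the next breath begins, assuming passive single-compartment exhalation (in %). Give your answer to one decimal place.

Flow: 41 L/min ÷ 60 = 0.6833 L/s.
Vt = flow × Ti = 0.6833 L/s × 0.60 s × 1000 mL/L = 409.98 mL.
R = (PIP − Pplat)/V̇ = (26 − 20) / 0.6833 = 6.0/0.6833 = 8.781 cmH2O·s/L.
C = Vt/(Pplat − PEEP) = 409.98 / (20 − 6) = 409.98/14.0 = 29.284 mL/cmH2O.
τ = R × C = 8.781 × 0.02928 L/cmH2O = 0.2571 s.
Fraction remaining at end-expiration = e^(−Te/τ) = e^(−0.41/0.2571) = 0.203 → 20.3%.

20.3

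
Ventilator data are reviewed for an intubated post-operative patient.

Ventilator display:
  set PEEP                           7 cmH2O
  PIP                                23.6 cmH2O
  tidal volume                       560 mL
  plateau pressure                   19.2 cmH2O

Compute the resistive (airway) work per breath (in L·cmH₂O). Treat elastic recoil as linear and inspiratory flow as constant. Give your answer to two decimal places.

2.46

With constant inspiratory flow the resistive pressure is constant at PIP − Pplat = 23.6 − 19.2 = 4.4 cmH2O, so resistive work = 4.4 × 0.560 = 2.464 L·cmH2O.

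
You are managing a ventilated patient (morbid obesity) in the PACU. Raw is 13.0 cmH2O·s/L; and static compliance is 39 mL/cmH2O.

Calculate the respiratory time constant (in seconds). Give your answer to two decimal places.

0.51

τ = R × C = 13.0 × 39 mL/cmH2O = 13.0 × 0.039 L/cmH2O = 0.507 s.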